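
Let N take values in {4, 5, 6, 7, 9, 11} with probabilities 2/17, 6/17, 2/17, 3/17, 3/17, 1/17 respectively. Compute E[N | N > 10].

11

P(N > 10) = 1/17.
Σ over the event: 11·1/17 = 11/17.
E[N | N > 10] = (11/17) / (1/17) = 11.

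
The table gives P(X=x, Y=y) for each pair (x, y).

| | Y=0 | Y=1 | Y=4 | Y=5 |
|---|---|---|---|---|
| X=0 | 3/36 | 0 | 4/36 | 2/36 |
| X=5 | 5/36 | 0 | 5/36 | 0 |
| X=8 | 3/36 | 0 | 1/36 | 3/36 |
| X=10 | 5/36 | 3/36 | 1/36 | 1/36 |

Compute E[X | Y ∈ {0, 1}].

129/19

P(Y ∈ {0, 1}) = 19/36.
Σ X·P over the event = 0·(3/36) + 5·(5/36) + 8·(3/36) + 10·(5/36) + 10·(3/36) = 43/12.
E[X | Y ∈ {0, 1}] = (43/12) / (19/36) = 129/19.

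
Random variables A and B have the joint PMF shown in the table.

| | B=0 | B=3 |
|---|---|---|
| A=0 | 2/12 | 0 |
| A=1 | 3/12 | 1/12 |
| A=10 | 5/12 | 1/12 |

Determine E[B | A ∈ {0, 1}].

1/2

P(A ∈ {0, 1}) = 1/2.
Σ B·P over the event = 0·(2/12) + 0·(3/12) + 3·(1/12) = 1/4.
E[B | A ∈ {0, 1}] = (1/4) / (1/2) = 1/2.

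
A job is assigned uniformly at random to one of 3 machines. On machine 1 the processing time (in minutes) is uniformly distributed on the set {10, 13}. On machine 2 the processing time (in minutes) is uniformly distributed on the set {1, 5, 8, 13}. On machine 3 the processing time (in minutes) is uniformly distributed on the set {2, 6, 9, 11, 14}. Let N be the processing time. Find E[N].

E[N | machine 1] = (10+13)/2 = 23/2.
E[N | machine 2] = (1+5+8+13)/4 = 27/4.
E[N | machine 3] = (2+6+9+11+14)/5 = 42/5.
By the law of total expectation,
E[N] = (1/3)·(23/2) + (1/3)·(27/4) + (1/3)·(42/5) = 533/60.

533/60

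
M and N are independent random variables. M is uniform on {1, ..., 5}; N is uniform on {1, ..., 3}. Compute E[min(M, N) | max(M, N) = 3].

Outcomes with max(M, N) = 3: (1,3), (2,3), (3,1), (3,2), (3,3), each with probability 1/15.
E[min(M, N) | max(M, N) = 3] = (1 + 2 + 1 + 2 + 3) / 5 = 9/5.

9/5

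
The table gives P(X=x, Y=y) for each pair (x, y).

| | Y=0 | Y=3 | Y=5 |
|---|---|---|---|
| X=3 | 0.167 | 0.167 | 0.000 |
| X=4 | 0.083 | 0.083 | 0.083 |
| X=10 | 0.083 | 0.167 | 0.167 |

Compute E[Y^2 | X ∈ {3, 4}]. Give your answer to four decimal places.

7.4185

P(X ∈ {3, 4}) = 0.583.
Σ Y^2·P over the event = 0·(0.167) + 9·(0.167) + 0·(0.083) + 9·(0.083) + 25·(0.083) = 4.325.
E[Y^2 | X ∈ {3, 4}] = (4.325) / (0.583) = 7.4185.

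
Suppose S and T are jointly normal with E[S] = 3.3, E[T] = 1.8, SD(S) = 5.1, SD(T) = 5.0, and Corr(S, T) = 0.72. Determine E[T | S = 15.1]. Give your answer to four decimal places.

E[T | S=x] = μ_T + ρ(σ_T/σ_S)(x − μ_S) for jointly normal variables.
E[T | S=15.1] = 1.8 + (0.72)·(5.0/5.1)·(15.1 − (3.3)) = 1.8 + (0.70588)·(11.8) = 10.1294.

10.1294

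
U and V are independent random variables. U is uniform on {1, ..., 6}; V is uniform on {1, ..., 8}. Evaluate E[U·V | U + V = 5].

Outcomes with U + V = 5: (1,4), (2,3), (3,2), (4,1), each with probability 1/48.
E[U·V | U + V = 5] = (4 + 6 + 6 + 4) / 4 = 5.

5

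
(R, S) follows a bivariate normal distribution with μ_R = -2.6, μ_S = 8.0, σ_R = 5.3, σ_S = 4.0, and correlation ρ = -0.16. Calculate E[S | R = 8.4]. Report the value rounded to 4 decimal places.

For a bivariate normal, E[S | R=x] = μ_S + ρ·(σ_S/σ_R)·(x − μ_R).
E[S | R=8.4] = 8.0 + (-0.16)·(4.0/5.3)·(8.4 − (-2.6)) = 8.0 + (-0.120755)·(11) = 6.6717.

6.6717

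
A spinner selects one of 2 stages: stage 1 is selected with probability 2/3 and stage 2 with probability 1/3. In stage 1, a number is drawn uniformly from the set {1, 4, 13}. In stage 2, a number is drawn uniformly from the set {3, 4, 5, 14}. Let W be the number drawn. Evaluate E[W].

E[W | stage 1] = (1+4+13)/3 = 6.
E[W | stage 2] = (3+4+5+14)/4 = 13/2.
By the law of total expectation,
E[W] = (2/3)·(6) + (1/3)·(13/2) = 37/6.

37/6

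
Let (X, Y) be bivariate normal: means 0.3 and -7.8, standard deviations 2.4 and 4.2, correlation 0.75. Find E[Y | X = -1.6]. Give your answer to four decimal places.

-10.2938

For a bivariate normal, E[Y | X=x] = μ_Y + ρ·(σ_Y/σ_X)·(x − μ_X).
E[Y | X=-1.6] = -7.8 + (0.75)·(4.2/2.4)·(-1.6 − (0.3)) = -7.8 + (1.3125)·(-1.9) = -10.2938.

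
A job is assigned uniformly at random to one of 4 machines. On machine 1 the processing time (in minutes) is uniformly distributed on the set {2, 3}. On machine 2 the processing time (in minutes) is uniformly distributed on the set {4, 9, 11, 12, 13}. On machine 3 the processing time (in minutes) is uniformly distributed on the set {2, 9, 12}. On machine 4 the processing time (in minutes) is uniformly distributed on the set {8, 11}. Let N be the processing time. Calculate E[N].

221/30

E[N | machine 1] = (2+3)/2 = 5/2.
E[N | machine 2] = (4+9+11+12+13)/5 = 49/5.
E[N | machine 3] = (2+9+12)/3 = 23/3.
E[N | machine 4] = (8+11)/2 = 19/2.
By the law of total expectation,
E[N] = (1/4)·(5/2) + (1/4)·(49/5) + (1/4)·(23/3) + (1/4)·(19/2) = 221/30.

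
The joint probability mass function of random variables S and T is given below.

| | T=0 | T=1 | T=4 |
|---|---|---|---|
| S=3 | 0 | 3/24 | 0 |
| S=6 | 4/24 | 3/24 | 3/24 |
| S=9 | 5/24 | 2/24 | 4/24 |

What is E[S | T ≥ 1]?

P(T ≥ 1) = 5/8.
Σ S·P over the event = 3·(3/24) + 6·(3/24) + 6·(3/24) + 9·(2/24) + 9·(4/24) = 33/8.
E[S | T ≥ 1] = (33/8) / (5/8) = 33/5.

33/5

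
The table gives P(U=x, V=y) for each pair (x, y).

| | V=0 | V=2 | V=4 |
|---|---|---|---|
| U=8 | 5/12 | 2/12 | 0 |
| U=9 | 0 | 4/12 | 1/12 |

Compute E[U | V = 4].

9

P(V = 4) = 1/12.
Σ U·P over the event = 9·(1/12) = 3/4.
E[U | V = 4] = (3/4) / (1/12) = 9.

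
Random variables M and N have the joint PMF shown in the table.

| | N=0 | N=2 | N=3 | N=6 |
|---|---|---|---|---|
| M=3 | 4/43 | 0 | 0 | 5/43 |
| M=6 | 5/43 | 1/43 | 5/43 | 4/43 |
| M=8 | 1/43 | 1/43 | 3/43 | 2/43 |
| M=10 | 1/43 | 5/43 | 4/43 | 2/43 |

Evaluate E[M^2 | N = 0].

P(N = 0) = 11/43.
Σ M^2·P over the event = 9·(4/43) + 36·(5/43) + 64·(1/43) + 100·(1/43) = 380/43.
E[M^2 | N = 0] = (380/43) / (11/43) = 380/11.

380/11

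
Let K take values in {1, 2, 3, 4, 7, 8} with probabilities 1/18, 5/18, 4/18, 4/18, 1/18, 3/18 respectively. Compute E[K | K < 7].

P(K < 7) = 7/9.
Σ over the event: 1·1/18 + 2·5/18 + 3·2/9 + 4·2/9 = 13/6.
E[K | K < 7] = (13/6) / (7/9) = 39/14.

39/14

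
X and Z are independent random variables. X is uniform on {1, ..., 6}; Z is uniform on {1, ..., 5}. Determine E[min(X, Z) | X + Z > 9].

Outcomes with X + Z > 9: (5,5), (6,4), (6,5), each with probability 1/30.
E[min(X, Z) | X + Z > 9] = (5 + 4 + 5) / 3 = 14/3.

14/3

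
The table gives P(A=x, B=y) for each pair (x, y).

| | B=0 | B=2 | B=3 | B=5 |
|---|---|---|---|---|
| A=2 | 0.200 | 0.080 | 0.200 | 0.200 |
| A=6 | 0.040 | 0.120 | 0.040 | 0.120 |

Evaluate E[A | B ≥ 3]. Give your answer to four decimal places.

3.1429

P(B ≥ 3) = 0.560.
Σ A·P over the event = 2·(0.200) + 2·(0.200) + 6·(0.040) + 6·(0.120) = 1.760.
E[A | B ≥ 3] = (1.760) / (0.560) = 3.1429.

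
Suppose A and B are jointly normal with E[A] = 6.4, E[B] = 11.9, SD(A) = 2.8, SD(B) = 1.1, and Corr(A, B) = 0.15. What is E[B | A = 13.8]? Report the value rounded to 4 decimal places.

For a bivariate normal, E[B | A=x] = μ_B + ρ·(σ_B/σ_A)·(x − μ_A).
E[B | A=13.8] = 11.9 + (0.15)·(1.1/2.8)·(13.8 − (6.4)) = 11.9 + (0.058929)·(7.4) = 12.3361.

12.3361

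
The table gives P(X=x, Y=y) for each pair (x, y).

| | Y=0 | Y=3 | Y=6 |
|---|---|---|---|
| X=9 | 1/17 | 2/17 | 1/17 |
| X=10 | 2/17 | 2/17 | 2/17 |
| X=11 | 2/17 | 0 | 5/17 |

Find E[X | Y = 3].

P(Y = 3) = 4/17.
Σ X·P over the event = 9·(2/17) + 10·(2/17) = 38/17.
E[X | Y = 3] = (38/17) / (4/17) = 19/2.

19/2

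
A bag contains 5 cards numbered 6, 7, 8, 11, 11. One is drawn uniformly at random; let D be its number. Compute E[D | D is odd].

29/3

P(D is odd) = 3/5.
Σ over the event: 7·1/5 + 11·2/5 = 29/5.
E[D | D is odd] = (29/5) / (3/5) = 29/3.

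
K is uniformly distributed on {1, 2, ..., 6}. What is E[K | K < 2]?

1

Given K < 2, K is equally likely to be any of {1}.
E[K | K < 2] = (1) / 1 = 1.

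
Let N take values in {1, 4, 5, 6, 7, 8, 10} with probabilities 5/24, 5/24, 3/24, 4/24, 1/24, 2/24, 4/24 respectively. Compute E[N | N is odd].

3

P(N is odd) = 3/8.
Σ over the event: 1·5/24 + 5·1/8 + 7·1/24 = 9/8.
E[N | N is odd] = (9/8) / (3/8) = 3.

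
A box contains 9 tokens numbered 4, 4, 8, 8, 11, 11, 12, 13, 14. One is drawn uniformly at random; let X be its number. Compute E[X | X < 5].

P(X < 5) = 2/9.
Σ over the event: 4·2/9 = 8/9.
E[X | X < 5] = (8/9) / (2/9) = 4.

4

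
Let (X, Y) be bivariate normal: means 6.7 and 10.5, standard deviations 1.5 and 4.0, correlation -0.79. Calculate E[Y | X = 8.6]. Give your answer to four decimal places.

6.4973

For a bivariate normal, E[Y | X=x] = μ_Y + ρ·(σ_Y/σ_X)·(x − μ_X).
E[Y | X=8.6] = 10.5 + (-0.79)·(4.0/1.5)·(8.6 − (6.7)) = 10.5 + (-2.1067)·(1.9) = 6.4973.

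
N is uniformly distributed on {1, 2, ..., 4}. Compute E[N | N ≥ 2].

3

Given N ≥ 2, N is equally likely to be any of {2, 3, 4}.
E[N | N ≥ 2] = (2 + 3 + 4) / 3 = 3.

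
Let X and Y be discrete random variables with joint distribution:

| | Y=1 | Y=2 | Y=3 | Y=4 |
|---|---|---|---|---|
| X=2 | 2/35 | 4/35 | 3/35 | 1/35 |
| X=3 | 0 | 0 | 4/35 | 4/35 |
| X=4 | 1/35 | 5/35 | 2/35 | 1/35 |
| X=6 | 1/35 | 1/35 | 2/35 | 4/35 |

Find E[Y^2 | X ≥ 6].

87/8

P(X ≥ 6) = 8/35.
Σ Y^2·P over the event = 1·(1/35) + 4·(1/35) + 9·(2/35) + 16·(4/35) = 87/35.
E[Y^2 | X ≥ 6] = (87/35) / (8/35) = 87/8.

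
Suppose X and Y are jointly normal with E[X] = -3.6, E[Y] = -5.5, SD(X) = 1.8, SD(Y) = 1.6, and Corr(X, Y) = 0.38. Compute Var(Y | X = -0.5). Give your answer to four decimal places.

For a bivariate normal, Var(Y | X=x) = σ_Y²(1 − ρ²).
Var(Y | X=-0.5) = (1.6)²·(1 − (0.38)²) = 2.56·0.8556 = 2.1903.

2.1903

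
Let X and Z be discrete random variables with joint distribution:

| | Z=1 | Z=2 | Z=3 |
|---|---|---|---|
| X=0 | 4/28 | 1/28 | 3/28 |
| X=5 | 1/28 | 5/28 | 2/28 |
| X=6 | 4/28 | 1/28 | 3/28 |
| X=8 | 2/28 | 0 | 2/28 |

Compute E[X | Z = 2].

P(Z = 2) = 1/4.
Σ X·P over the event = 0·(1/28) + 5·(5/28) + 6·(1/28) = 31/28.
E[X | Z = 2] = (31/28) / (1/4) = 31/7.

31/7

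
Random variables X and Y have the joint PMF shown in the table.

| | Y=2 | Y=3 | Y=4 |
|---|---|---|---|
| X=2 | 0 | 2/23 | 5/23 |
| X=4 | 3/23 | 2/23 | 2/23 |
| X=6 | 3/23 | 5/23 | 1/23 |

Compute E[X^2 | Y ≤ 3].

P(Y ≤ 3) = 15/23.
Σ X^2·P over the event = 4·(2/23) + 16·(3/23) + 16·(2/23) + 36·(3/23) + 36·(5/23) = 376/23.
E[X^2 | Y ≤ 3] = (376/23) / (15/23) = 376/15.

376/15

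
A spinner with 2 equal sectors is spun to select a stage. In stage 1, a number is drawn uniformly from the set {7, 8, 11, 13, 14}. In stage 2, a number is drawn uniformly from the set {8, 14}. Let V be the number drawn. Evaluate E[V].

54/5

E[V | stage 1] = (7+8+11+13+14)/5 = 53/5.
E[V | stage 2] = (8+14)/2 = 11.
E[V] = (1/2)·(53/5) + (1/2)·(11) = 54/5.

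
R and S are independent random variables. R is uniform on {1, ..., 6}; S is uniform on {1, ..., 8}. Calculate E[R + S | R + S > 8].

P(R + S > 8) = 7/16.
Summing (R+S)·P(x,y) over outcomes with R + S > 8 gives 14/3.
E[R + S | R + S > 8] = (14/3) / (7/16) = 32/3.

32/3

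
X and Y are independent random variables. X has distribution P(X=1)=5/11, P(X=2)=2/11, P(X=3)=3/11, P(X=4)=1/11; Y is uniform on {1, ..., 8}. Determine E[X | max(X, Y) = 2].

P(max(X, Y) = 2) = 9/88.
Summing X·P(x,y) over outcomes with max(X, Y) = 2 gives 13/88.
E[X | max(X, Y) = 2] = (13/88) / (9/88) = 13/9.

13/9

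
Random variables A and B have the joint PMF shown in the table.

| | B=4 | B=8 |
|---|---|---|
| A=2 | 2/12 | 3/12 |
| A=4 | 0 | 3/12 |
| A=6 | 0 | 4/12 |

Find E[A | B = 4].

2

P(B = 4) = 1/6.
Summing A·P(A=x,B=y) over the conditioning event gives 1/3.
E[A | B = 4] = (1/3) / (1/6) = 2.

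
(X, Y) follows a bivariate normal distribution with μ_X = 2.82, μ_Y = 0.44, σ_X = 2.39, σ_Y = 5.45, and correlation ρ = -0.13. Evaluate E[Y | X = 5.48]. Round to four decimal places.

For a bivariate normal, E[Y | X=x] = μ_Y + ρ·(σ_Y/σ_X)·(x − μ_X).
E[Y | X=5.48] = 0.44 + (-0.13)·(5.45/2.39)·(5.48 − (2.82)) = 0.44 + (-0.29644)·(2.66) = -0.3485.

-0.3485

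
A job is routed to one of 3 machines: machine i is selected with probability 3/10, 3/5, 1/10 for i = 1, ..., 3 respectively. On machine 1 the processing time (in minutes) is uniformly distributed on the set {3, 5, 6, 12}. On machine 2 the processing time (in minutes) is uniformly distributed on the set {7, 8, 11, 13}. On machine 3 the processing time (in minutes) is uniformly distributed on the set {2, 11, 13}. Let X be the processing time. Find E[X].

E[X | machine 1] = (3+5+6+12)/4 = 13/2.
E[X | machine 2] = (7+8+11+13)/4 = 39/4.
E[X | machine 3] = (2+11+13)/3 = 26/3.
E[X] = (3/10)·(13/2) + (3/5)·(39/4) + (1/10)·(26/3) = 26/3.

26/3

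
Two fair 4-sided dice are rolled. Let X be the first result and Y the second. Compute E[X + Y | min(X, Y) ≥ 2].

6

Outcomes with min(X, Y) ≥ 2: (2,2), (2,3), (2,4), (3,2), (3,3), (3,4), (4,2), (4,3), (4,4), each with probability 1/16.
E[X + Y | min(X, Y) ≥ 2] = (4 + 5 + 6 + 5 + 6 + 7 + 6 + 7 + 8) / 9 = 6.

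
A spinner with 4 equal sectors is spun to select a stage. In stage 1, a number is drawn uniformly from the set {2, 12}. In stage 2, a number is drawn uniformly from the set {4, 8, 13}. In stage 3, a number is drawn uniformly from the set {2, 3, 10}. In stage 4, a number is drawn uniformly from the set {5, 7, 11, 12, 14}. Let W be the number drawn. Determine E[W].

E[W | stage 1] = (2+12)/2 = 7.
E[W | stage 2] = (4+8+13)/3 = 25/3.
E[W | stage 3] = (2+3+10)/3 = 5.
E[W | stage 4] = (5+7+11+12+14)/5 = 49/5.
By the law of total expectation,
E[W] = (1/4)·(7) + (1/4)·(25/3) + (1/4)·(5) + (1/4)·(49/5) = 113/15.

113/15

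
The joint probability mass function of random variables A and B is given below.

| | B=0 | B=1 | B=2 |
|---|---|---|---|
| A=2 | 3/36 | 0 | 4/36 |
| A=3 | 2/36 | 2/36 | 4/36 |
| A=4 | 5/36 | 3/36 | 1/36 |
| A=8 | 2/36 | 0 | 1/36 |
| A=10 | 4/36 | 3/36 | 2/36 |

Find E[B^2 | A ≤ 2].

P(A ≤ 2) = 7/36.
Σ B^2·P over the event = 0·(3/36) + 4·(4/36) = 4/9.
E[B^2 | A ≤ 2] = (4/9) / (7/36) = 16/7.

16/7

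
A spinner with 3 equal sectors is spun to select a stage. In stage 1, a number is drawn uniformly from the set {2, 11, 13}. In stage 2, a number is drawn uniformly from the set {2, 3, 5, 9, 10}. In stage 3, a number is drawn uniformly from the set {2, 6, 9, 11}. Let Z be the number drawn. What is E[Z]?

E[Z | stage 1] = (2+11+13)/3 = 26/3.
E[Z | stage 2] = (2+3+5+9+10)/5 = 29/5.
E[Z | stage 3] = (2+6+9+11)/4 = 7.
E[Z] = (1/3)·(26/3) + (1/3)·(29/5) + (1/3)·(7) = 322/45.

322/45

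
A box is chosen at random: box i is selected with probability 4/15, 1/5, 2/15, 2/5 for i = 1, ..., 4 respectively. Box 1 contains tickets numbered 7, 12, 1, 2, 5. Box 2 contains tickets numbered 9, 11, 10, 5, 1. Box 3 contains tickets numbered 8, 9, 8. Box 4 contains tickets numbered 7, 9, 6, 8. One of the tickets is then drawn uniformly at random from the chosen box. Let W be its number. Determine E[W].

1573/225

E[W | box 1] = (7+12+1+2+5)/5 = 27/5.
E[W | box 2] = (9+11+10+5+1)/5 = 36/5.
E[W | box 3] = (8+9+8)/3 = 25/3.
E[W | box 4] = (7+9+6+8)/4 = 15/2.
By the law of total expectation,
E[W] = (4/15)·(27/5) + (1/5)·(36/5) + (2/15)·(25/3) + (2/5)·(15/2) = 1573/225.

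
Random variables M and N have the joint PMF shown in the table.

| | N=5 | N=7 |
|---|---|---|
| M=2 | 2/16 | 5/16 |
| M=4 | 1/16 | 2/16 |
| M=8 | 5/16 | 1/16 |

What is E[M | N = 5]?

6

P(N = 5) = 1/2.
Σ M·P over the event = 2·(2/16) + 4·(1/16) + 8·(5/16) = 3.
E[M | N = 5] = (3) / (1/2) = 6.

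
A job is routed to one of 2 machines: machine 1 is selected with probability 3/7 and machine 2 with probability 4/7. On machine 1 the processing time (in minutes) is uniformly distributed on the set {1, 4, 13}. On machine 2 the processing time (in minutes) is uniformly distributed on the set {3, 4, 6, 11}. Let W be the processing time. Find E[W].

6

E[W | machine 1] = (1+4+13)/3 = 6.
E[W | machine 2] = (3+4+6+11)/4 = 6.
By the law of total expectation,
E[W] = (3/7)·(6) + (4/7)·(6) = 6.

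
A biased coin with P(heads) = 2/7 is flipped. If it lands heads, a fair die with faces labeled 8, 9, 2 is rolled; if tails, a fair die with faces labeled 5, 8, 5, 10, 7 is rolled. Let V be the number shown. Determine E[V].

E[V | heads] = (8+9+2)/3 = 19/3.
E[V | tails] = (5+8+5+10+7)/5 = 7.
By the law of total expectation,
E[V] = (2/7)·(19/3) + (5/7)·(7) = 143/21.

143/21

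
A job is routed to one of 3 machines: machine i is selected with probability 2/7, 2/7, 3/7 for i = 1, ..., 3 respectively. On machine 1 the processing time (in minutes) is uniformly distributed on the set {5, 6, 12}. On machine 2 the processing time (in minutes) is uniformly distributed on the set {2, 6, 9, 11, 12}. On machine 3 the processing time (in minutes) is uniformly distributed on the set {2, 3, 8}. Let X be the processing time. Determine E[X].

E[X | machine 1] = (5+6+12)/3 = 23/3.
E[X | machine 2] = (2+6+9+11+12)/5 = 8.
E[X | machine 3] = (2+3+8)/3 = 13/3.
By the law of total expectation,
E[X] = (2/7)·(23/3) + (2/7)·(8) + (3/7)·(13/3) = 19/3.

19/3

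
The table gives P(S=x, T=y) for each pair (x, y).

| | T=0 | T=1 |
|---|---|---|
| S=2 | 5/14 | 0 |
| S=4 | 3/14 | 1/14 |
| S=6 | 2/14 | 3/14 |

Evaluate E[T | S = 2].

0

P(S = 2) = 5/14.
Σ T·P over the event = 0·(5/14) = 0.
E[T | S = 2] = (0) / (5/14) = 0.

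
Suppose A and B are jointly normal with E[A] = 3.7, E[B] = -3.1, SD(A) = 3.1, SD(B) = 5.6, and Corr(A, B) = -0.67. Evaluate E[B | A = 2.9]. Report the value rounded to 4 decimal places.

-2.1317

The regression of B on A has slope ρ·σ_B/σ_A and passes through (μ_A, μ_B).
E[B | A=2.9] = -3.1 + (-0.67)·(5.6/3.1)·(2.9 − (3.7)) = -3.1 + (-1.21032)·(-0.8) = -2.1317.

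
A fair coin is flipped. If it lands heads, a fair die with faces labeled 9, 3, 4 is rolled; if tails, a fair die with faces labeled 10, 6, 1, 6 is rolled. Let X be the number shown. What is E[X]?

E[X | heads] = (9+3+4)/3 = 16/3.
E[X | tails] = (10+6+1+6)/4 = 23/4.
E[X] = (1/2)·(16/3) + (1/2)·(23/4) = 133/24.

133/24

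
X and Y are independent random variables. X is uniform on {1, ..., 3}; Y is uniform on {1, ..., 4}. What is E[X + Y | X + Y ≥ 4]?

46/9

Outcomes with X + Y ≥ 4: (1,3), (1,4), (2,2), (2,3), (2,4), (3,1), (3,2), (3,3), (3,4), each with probability 1/12.
E[X + Y | X + Y ≥ 4] = (4 + 5 + 4 + 5 + 6 + 4 + 5 + 6 + 7) / 9 = 46/9.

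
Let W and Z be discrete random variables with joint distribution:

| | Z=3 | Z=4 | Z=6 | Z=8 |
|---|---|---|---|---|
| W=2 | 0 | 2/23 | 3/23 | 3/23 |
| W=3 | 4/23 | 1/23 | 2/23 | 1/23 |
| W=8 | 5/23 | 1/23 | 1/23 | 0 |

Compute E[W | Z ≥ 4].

22/7

P(Z ≥ 4) = 14/23.
Summing W·P(W=x,Z=y) over the conditioning event gives 44/23.
E[W | Z ≥ 4] = (44/23) / (14/23) = 22/7.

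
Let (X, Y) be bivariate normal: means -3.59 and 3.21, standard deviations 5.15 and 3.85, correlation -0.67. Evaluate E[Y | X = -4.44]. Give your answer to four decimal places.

For a bivariate normal, E[Y | X=x] = μ_Y + ρ·(σ_Y/σ_X)·(x − μ_X).
E[Y | X=-4.44] = 3.21 + (-0.67)·(3.85/5.15)·(-4.44 − (-3.59)) = 3.21 + (-0.50087)·(-0.85) = 3.6357.

3.6357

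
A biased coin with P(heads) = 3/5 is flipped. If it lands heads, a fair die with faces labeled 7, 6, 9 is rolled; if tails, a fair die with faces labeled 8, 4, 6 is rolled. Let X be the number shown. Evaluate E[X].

34/5

E[X | heads] = (7+6+9)/3 = 22/3.
E[X | tails] = (8+4+6)/3 = 6.
By the law of total expectation,
E[X] = (3/5)·(22/3) + (2/5)·(6) = 34/5.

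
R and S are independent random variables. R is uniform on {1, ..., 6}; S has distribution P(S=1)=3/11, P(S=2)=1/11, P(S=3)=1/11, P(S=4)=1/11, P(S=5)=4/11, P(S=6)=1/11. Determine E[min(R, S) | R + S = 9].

26/7

P(R + S = 9) = 7/66.
Summing min(R,S)·P(x,y) over outcomes with R + S = 9 gives 13/33.
E[min(R, S) | R + S = 9] = (13/33) / (7/66) = 26/7.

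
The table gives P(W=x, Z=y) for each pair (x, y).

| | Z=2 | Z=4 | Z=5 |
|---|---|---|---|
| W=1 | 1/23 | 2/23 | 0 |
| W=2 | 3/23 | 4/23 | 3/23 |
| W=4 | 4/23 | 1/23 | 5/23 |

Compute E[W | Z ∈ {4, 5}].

8/3

P(Z ∈ {4, 5}) = 15/23.
Σ W·P over the event = 1·(2/23) + 2·(4/23) + 2·(3/23) + 4·(1/23) + 4·(5/23) = 40/23.
E[W | Z ∈ {4, 5}] = (40/23) / (15/23) = 8/3.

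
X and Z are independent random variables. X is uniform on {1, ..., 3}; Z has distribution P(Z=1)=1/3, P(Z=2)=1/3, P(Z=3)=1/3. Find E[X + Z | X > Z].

4

P(X > Z) = 1/3.
Summing (X+Z)·P(x,y) over outcomes with X > Z gives 4/3.
E[X + Z | X > Z] = (4/3) / (1/3) = 4.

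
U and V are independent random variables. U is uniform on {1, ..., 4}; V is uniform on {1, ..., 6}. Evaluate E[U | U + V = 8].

Outcomes with U + V = 8: (2,6), (3,5), (4,4), each with probability 1/24.
E[U | U + V = 8] = (2 + 3 + 4) / 3 = 3.

3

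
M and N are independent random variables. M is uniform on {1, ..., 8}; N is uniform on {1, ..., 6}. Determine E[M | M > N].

160/27

P(M > N) = 9/16.
Summing M·P(x,y) over outcomes with M > N gives 10/3.
E[M | M > N] = (10/3) / (9/16) = 160/27.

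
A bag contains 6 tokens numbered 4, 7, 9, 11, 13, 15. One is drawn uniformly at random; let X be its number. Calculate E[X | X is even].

P(X is even) = 1/6.
Σ over the event: 4·1/6 = 2/3.
E[X | X is even] = (2/3) / (1/6) = 4.

4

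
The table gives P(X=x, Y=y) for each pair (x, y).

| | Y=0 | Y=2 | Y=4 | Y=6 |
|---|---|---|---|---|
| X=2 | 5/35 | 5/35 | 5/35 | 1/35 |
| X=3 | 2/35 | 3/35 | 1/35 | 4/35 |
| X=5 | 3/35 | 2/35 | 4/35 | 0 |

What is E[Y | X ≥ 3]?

54/19

P(X ≥ 3) = 19/35.
Σ Y·P over the event = 0·(2/35) + 2·(3/35) + 4·(1/35) + 6·(4/35) + 0·(3/35) + 2·(2/35) + 4·(4/35) = 54/35.
E[Y | X ≥ 3] = (54/35) / (19/35) = 54/19.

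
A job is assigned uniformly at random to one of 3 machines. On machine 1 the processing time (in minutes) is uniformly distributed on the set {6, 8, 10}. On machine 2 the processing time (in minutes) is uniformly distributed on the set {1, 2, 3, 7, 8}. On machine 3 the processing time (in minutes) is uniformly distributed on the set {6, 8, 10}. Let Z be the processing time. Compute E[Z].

E[Z | machine 1] = (6+8+10)/3 = 8.
E[Z | machine 2] = (1+2+3+7+8)/5 = 21/5.
E[Z | machine 3] = (6+8+10)/3 = 8.
By the law of total expectation,
E[Z] = (1/3)·(8) + (1/3)·(21/5) + (1/3)·(8) = 101/15.

101/15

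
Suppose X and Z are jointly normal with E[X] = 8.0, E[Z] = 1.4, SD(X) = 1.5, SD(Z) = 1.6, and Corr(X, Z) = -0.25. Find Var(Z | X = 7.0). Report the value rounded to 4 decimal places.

2.4000

The conditional variance in a bivariate normal is σ_Z²(1 − ρ²), independent of x.
Var(Z | X=7.0) = (1.6)²·(1 − (-0.25)²) = 2.56·0.9375 = 2.4000.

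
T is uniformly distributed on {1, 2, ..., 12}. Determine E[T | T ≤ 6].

7/2

Given T ≤ 6, T is equally likely to be any of {1, 2, 3, 4, 5, 6}.
E[T | T ≤ 6] = (1 + 2 + 3 + 4 + 5 + 6) / 6 = 7/2.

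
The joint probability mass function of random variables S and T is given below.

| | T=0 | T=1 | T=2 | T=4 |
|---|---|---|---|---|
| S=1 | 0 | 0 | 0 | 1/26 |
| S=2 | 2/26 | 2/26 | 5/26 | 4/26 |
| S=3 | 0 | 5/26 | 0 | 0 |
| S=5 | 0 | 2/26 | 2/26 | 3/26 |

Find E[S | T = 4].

3

P(T = 4) = 4/13.
Σ S·P over the event = 1·(1/26) + 2·(4/26) + 5·(3/26) = 12/13.
E[S | T = 4] = (12/13) / (4/13) = 3.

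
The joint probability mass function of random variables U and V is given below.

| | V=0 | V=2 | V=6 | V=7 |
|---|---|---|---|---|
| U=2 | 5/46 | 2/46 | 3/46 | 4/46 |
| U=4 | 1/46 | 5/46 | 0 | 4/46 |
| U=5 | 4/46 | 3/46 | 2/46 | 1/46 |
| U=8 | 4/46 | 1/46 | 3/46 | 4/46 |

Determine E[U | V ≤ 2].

P(V ≤ 2) = 25/46.
Σ U·P over the event = 2·(5/46) + 2·(2/46) + 4·(1/46) + 4·(5/46) + 5·(4/46) + 5·(3/46) + 8·(4/46) + 8·(1/46) = 113/46.
E[U | V ≤ 2] = (113/46) / (25/46) = 113/25.

113/25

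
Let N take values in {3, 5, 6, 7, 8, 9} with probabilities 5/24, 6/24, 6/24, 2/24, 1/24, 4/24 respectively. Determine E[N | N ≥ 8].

P(N ≥ 8) = 5/24.
Σ over the event: 8·1/24 + 9·1/6 = 11/6.
E[N | N ≥ 8] = (11/6) / (5/24) = 44/5.

44/5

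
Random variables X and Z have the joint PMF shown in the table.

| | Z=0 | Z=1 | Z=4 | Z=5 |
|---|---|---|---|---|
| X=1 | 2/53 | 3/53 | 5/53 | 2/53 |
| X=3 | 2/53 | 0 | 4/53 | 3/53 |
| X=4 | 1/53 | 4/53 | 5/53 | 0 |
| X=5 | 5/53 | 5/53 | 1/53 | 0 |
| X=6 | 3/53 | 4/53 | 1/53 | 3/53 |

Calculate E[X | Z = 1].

17/4

P(Z = 1) = 16/53.
Σ X·P over the event = 1·(3/53) + 4·(4/53) + 5·(5/53) + 6·(4/53) = 68/53.
E[X | Z = 1] = (68/53) / (16/53) = 17/4.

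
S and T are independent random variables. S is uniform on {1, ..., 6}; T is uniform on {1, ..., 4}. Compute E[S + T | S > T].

P(S > T) = 7/12.
Summing (S+T)·P(x,y) over outcomes with S > T gives 47/12.
E[S + T | S > T] = (47/12) / (7/12) = 47/7.

47/7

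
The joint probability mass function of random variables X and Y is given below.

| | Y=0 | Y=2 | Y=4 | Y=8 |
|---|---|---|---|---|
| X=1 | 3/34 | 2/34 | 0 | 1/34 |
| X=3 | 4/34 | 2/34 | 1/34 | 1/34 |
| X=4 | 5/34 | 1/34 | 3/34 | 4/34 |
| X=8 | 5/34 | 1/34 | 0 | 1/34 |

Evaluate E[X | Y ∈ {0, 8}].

103/24

P(Y ∈ {0, 8}) = 12/17.
Σ X·P over the event = 1·(3/34) + 1·(1/34) + 3·(4/34) + 3·(1/34) + 4·(5/34) + 4·(4/34) + 8·(5/34) + 8·(1/34) = 103/34.
E[X | Y ∈ {0, 8}] = (103/34) / (12/17) = 103/24.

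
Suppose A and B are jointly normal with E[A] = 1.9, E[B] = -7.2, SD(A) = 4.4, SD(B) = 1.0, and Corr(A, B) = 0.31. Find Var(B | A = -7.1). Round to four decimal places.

0.9039

For a bivariate normal, Var(B | A=x) = σ_B²(1 − ρ²).
Var(B | A=-7.1) = (1.0)²·(1 − (0.31)²) = 1·0.9039 = 0.9039.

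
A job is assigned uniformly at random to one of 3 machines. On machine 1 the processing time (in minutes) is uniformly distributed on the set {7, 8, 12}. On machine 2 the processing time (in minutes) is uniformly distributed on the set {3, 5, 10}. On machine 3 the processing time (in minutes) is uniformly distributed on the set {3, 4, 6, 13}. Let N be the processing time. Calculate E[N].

E[N | machine 1] = (7+8+12)/3 = 9.
E[N | machine 2] = (3+5+10)/3 = 6.
E[N | machine 3] = (3+4+6+13)/4 = 13/2.
E[N] = (1/3)·(9) + (1/3)·(6) + (1/3)·(13/2) = 43/6.

43/6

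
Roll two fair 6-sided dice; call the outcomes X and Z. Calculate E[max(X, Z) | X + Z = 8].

Outcomes with X + Z = 8: (2,6), (3,5), (4,4), (5,3), (6,2), each with probability 1/36.
E[max(X, Z) | X + Z = 8] = (6 + 5 + 4 + 5 + 6) / 5 = 26/5.

26/5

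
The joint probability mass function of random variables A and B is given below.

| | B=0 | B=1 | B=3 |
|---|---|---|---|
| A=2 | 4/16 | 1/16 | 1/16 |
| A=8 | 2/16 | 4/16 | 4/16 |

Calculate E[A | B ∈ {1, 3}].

P(B ∈ {1, 3}) = 5/8.
Σ A·P over the event = 2·(1/16) + 2·(1/16) + 8·(4/16) + 8·(4/16) = 17/4.
E[A | B ∈ {1, 3}] = (17/4) / (5/8) = 34/5.

34/5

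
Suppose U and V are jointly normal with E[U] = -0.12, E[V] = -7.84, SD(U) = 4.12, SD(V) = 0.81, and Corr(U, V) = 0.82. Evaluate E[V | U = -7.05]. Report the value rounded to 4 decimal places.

The regression of V on U has slope ρ·σ_V/σ_U and passes through (μ_U, μ_V).
E[V | U=-7.05] = -7.84 + (0.82)·(0.81/4.12)·(-7.05 − (-0.12)) = -7.84 + (0.16121)·(-6.93) = -8.9572.

-8.9572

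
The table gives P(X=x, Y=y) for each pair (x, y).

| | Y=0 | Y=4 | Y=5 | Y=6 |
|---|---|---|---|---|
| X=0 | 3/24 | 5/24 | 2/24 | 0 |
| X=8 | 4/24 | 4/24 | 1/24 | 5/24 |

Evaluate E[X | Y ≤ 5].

P(Y ≤ 5) = 19/24.
Σ X·P over the event = 0·(3/24) + 0·(5/24) + 0·(2/24) + 8·(4/24) + 8·(4/24) + 8·(1/24) = 3.
E[X | Y ≤ 5] = (3) / (19/24) = 72/19.

72/19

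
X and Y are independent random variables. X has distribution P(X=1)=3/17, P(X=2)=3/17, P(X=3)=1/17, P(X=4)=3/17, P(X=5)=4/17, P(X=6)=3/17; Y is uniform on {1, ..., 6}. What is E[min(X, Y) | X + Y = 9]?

40/11

P(X + Y = 9) = 11/102.
Summing min(X,Y)·P(x,y) over outcomes with X + Y = 9 gives 20/51.
E[min(X, Y) | X + Y = 9] = (20/51) / (11/102) = 40/11.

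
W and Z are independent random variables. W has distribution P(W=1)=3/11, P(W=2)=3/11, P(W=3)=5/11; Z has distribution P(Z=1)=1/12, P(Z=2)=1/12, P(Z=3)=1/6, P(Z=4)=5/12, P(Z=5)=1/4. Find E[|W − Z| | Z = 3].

P(Z = 3) = 1/6.
Summing |W−Z|·P(x,y) over outcomes with Z = 3 gives 3/22.
E[|W − Z| | Z = 3] = (3/22) / (1/6) = 9/11.

9/11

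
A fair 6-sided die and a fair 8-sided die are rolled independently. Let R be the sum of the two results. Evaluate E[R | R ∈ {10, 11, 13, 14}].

67/6

P(R ∈ {10, 11, 13, 14}) = 1/4.
Σ over the event: 10·5/48 + 11·1/12 + 13·1/24 + 14·1/48 = 67/24.
E[R | R ∈ {10, 11, 13, 14}] = (67/24) / (1/4) = 67/6.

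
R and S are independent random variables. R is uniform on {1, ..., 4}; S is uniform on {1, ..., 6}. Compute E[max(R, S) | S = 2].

11/4

Outcomes with S = 2: (1,2), (2,2), (3,2), (4,2), each with probability 1/24.
E[max(R, S) | S = 2] = (2 + 2 + 3 + 4) / 4 = 11/4.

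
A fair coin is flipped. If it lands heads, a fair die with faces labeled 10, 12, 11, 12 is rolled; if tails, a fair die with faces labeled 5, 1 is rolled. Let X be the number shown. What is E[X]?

57/8

E[X | heads] = (10+12+11+12)/4 = 45/4.
E[X | tails] = (5+1)/2 = 3.
E[X] = (1/2)·(45/4) + (1/2)·(3) = 57/8.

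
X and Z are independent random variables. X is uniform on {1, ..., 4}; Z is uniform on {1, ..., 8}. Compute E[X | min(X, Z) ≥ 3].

7/2

P(min(X, Z) ≥ 3) = 3/8.
Summing X·P(x,y) over outcomes with min(X, Z) ≥ 3 gives 21/16.
E[X | min(X, Z) ≥ 3] = (21/16) / (3/8) = 7/2.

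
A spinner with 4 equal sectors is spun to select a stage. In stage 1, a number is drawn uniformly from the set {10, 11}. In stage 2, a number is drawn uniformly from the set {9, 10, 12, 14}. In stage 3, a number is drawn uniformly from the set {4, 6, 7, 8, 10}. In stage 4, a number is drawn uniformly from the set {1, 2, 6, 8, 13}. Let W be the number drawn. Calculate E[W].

139/16

E[W | stage 1] = (10+11)/2 = 21/2.
E[W | stage 2] = (9+10+12+14)/4 = 45/4.
E[W | stage 3] = (4+6+7+8+10)/5 = 7.
E[W | stage 4] = (1+2+6+8+13)/5 = 6.
By the law of total expectation,
E[W] = (1/4)·(21/2) + (1/4)·(45/4) + (1/4)·(7) + (1/4)·(6) = 139/16.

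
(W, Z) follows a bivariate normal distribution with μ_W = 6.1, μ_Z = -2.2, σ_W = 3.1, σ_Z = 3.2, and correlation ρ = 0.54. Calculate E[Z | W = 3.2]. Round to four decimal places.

-3.8165

The regression of Z on W has slope ρ·σ_Z/σ_W and passes through (μ_W, μ_Z).
E[Z | W=3.2] = -2.2 + (0.54)·(3.2/3.1)·(3.2 − (6.1)) = -2.2 + (0.55742)·(-2.9) = -3.8165.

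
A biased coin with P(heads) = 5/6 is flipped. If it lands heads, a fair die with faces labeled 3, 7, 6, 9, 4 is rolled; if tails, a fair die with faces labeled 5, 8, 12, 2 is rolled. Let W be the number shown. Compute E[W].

143/24

E[W | heads] = (3+7+6+9+4)/5 = 29/5.
E[W | tails] = (5+8+12+2)/4 = 27/4.
By the law of total expectation,
E[W] = (5/6)·(29/5) + (1/6)·(27/4) = 143/24.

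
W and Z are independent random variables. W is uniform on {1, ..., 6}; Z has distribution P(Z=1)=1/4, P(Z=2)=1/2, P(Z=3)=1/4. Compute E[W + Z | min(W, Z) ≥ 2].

19/3

P(min(W, Z) ≥ 2) = 5/8.
Summing (W+Z)·P(x,y) over outcomes with min(W, Z) ≥ 2 gives 95/24.
E[W + Z | min(W, Z) ≥ 2] = (95/24) / (5/8) = 19/3.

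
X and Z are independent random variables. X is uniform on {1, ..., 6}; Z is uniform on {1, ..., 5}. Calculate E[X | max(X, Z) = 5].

Outcomes with max(X, Z) = 5: (1,5), (2,5), (3,5), (4,5), (5,1), (5,2), (5,3), (5,4), (5,5), each with probability 1/30.
E[X | max(X, Z) = 5] = (1 + 2 + 3 + 4 + 5 + 5 + 5 + 5 + 5) / 9 = 35/9.

35/9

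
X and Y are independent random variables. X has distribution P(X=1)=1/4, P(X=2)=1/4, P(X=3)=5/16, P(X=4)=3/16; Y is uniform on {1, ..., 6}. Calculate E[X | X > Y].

74/23

P(X > Y) = 23/96.
Summing X·P(x,y) over outcomes with X > Y gives 37/48.
E[X | X > Y] = (37/48) / (23/96) = 74/23.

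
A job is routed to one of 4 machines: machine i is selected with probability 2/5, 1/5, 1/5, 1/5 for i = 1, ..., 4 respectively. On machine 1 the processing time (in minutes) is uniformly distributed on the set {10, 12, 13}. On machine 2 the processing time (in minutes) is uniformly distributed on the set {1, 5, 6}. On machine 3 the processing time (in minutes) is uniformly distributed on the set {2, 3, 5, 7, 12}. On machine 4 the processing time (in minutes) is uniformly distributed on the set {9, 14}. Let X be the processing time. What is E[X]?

E[X | machine 1] = (10+12+13)/3 = 35/3.
E[X | machine 2] = (1+5+6)/3 = 4.
E[X | machine 3] = (2+3+5+7+12)/5 = 29/5.
E[X | machine 4] = (9+14)/2 = 23/2.
E[X] = (2/5)·(35/3) + (1/5)·(4) + (1/5)·(29/5) + (1/5)·(23/2) = 1339/150.

1339/150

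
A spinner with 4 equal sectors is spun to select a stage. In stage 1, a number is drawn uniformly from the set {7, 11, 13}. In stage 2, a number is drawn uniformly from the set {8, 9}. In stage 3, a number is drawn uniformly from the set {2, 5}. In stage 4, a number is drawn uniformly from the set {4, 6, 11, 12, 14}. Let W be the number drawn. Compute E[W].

E[W | stage 1] = (7+11+13)/3 = 31/3.
E[W | stage 2] = (8+9)/2 = 17/2.
E[W | stage 3] = (2+5)/2 = 7/2.
E[W | stage 4] = (4+6+11+12+14)/5 = 47/5.
E[W] = (1/4)·(31/3) + (1/4)·(17/2) + (1/4)·(7/2) + (1/4)·(47/5) = 119/15.

119/15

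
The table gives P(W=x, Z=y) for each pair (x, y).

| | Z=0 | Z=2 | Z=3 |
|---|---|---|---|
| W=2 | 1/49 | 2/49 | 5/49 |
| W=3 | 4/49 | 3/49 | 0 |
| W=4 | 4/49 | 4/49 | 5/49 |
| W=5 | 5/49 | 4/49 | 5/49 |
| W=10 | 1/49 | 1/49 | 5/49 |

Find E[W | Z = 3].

21/4

P(Z = 3) = 20/49.
Σ W·P over the event = 2·(5/49) + 4·(5/49) + 5·(5/49) + 10·(5/49) = 15/7.
E[W | Z = 3] = (15/7) / (20/49) = 21/4.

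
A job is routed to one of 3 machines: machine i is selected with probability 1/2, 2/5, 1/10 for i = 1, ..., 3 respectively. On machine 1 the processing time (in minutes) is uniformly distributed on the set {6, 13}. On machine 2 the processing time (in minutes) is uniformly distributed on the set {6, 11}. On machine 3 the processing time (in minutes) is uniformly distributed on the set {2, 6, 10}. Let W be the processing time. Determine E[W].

35/4

E[W | machine 1] = (6+13)/2 = 19/2.
E[W | machine 2] = (6+11)/2 = 17/2.
E[W | machine 3] = (2+6+10)/3 = 6.
E[W] = (1/2)·(19/2) + (2/5)·(17/2) + (1/10)·(6) = 35/4.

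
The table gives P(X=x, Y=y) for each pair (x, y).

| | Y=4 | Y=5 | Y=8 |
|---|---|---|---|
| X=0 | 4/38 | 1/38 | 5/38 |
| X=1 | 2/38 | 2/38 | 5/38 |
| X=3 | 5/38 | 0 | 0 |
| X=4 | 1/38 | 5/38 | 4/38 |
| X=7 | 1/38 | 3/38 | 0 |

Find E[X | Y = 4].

P(Y = 4) = 13/38.
Σ X·P over the event = 0·(4/38) + 1·(2/38) + 3·(5/38) + 4·(1/38) + 7·(1/38) = 14/19.
E[X | Y = 4] = (14/19) / (13/38) = 28/13.

28/13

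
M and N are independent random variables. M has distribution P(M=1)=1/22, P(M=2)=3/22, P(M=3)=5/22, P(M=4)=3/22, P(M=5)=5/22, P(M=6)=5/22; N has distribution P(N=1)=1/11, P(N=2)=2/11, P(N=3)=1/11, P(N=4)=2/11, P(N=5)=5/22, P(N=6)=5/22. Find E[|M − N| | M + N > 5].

P(M + N > 5) = 103/121.
Summing |M−N|·P(x,y) over outcomes with M + N > 5 gives 196/121.
E[|M − N| | M + N > 5] = (196/121) / (103/121) = 196/103.

196/103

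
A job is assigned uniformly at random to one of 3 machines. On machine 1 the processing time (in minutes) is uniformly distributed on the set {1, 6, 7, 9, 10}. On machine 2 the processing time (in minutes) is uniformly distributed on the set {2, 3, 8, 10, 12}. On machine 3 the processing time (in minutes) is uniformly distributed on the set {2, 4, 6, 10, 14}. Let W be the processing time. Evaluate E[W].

E[W | machine 1] = (1+6+7+9+10)/5 = 33/5.
E[W | machine 2] = (2+3+8+10+12)/5 = 7.
E[W | machine 3] = (2+4+6+10+14)/5 = 36/5.
By the law of total expectation,
E[W] = (1/3)·(33/5) + (1/3)·(7) + (1/3)·(36/5) = 104/15.

104/15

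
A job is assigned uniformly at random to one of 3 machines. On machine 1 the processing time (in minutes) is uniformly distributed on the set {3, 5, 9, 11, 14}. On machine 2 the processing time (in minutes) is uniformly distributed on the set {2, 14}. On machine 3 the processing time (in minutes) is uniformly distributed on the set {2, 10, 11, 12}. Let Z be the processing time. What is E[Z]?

503/60

E[Z | machine 1] = (3+5+9+11+14)/5 = 42/5.
E[Z | machine 2] = (2+14)/2 = 8.
E[Z | machine 3] = (2+10+11+12)/4 = 35/4.
E[Z] = (1/3)·(42/5) + (1/3)·(8) + (1/3)·(35/4) = 503/60.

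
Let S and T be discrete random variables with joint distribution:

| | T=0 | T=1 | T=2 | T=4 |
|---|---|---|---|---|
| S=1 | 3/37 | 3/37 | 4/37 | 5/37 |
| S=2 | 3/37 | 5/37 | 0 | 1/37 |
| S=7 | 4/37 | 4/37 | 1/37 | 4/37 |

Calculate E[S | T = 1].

41/12

P(T = 1) = 12/37.
Summing S·P(S=x,T=y) over the conditioning event gives 41/37.
E[S | T = 1] = (41/37) / (12/37) = 41/12.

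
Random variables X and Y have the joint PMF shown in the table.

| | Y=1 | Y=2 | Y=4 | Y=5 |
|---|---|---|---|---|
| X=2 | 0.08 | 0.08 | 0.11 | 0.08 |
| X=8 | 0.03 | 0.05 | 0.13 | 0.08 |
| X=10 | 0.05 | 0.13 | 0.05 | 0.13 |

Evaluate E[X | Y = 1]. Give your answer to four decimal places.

P(Y = 1) = 0.16.
Σ X·P over the event = 2·(0.08) + 8·(0.03) + 10·(0.05) = 0.90.
E[X | Y = 1] = (0.90) / (0.16) = 5.6250.

5.6250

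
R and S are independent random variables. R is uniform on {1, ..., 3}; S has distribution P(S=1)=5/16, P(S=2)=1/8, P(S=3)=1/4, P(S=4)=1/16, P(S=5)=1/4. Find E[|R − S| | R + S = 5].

9/7

P(R + S = 5) = 7/48.
Summing |R−S|·P(x,y) over outcomes with R + S = 5 gives 3/16.
E[|R − S| | R + S = 5] = (3/16) / (7/48) = 9/7.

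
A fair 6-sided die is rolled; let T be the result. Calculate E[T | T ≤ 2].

3/2

Given T ≤ 2, T is equally likely to be any of {1, 2}.
E[T | T ≤ 2] = (1 + 2) / 2 = 3/2.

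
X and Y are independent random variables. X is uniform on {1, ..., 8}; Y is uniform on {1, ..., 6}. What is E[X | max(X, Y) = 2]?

P(max(X, Y) = 2) = 1/16.
Summing X·P(x,y) over outcomes with max(X, Y) = 2 gives 5/48.
E[X | max(X, Y) = 2] = (5/48) / (1/16) = 5/3.

5/3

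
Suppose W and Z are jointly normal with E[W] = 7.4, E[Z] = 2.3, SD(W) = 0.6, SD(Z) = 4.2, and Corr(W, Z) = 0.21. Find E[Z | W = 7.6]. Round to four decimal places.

For a bivariate normal, E[Z | W=x] = μ_Z + ρ·(σ_Z/σ_W)·(x − μ_W).
E[Z | W=7.6] = 2.3 + (0.21)·(4.2/0.6)·(7.6 − (7.4)) = 2.3 + (1.47)·(0.2) = 2.5940.

2.5940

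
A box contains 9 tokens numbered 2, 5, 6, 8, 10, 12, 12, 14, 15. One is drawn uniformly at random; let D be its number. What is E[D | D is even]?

P(D is even) = 7/9.
Σ over the event: 2·1/9 + 6·1/9 + 8·1/9 + 10·1/9 + 12·2/9 + 14·1/9 = 64/9.
E[D | D is even] = (64/9) / (7/9) = 64/7.

64/7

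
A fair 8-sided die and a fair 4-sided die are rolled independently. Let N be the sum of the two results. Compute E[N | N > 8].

P(N > 8) = 5/16.
Σ over the event: 9·1/8 + 10·3/32 + 11·1/16 + 12·1/32 = 25/8.
E[N | N > 8] = (25/8) / (5/16) = 10.

10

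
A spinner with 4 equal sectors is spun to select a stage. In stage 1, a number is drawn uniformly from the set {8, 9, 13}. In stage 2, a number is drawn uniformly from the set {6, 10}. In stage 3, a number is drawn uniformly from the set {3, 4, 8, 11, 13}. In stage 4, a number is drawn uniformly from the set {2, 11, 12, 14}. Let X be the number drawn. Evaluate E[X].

711/80

E[X | stage 1] = (8+9+13)/3 = 10.
E[X | stage 2] = (6+10)/2 = 8.
E[X | stage 3] = (3+4+8+11+13)/5 = 39/5.
E[X | stage 4] = (2+11+12+14)/4 = 39/4.
E[X] = (1/4)·(10) + (1/4)·(8) + (1/4)·(39/5) + (1/4)·(39/4) = 711/80.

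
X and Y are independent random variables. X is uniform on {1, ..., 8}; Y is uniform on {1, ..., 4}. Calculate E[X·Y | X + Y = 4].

Outcomes with X + Y = 4: (1,3), (2,2), (3,1), each with probability 1/32.
E[X·Y | X + Y = 4] = (3 + 4 + 3) / 3 = 10/3.

10/3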